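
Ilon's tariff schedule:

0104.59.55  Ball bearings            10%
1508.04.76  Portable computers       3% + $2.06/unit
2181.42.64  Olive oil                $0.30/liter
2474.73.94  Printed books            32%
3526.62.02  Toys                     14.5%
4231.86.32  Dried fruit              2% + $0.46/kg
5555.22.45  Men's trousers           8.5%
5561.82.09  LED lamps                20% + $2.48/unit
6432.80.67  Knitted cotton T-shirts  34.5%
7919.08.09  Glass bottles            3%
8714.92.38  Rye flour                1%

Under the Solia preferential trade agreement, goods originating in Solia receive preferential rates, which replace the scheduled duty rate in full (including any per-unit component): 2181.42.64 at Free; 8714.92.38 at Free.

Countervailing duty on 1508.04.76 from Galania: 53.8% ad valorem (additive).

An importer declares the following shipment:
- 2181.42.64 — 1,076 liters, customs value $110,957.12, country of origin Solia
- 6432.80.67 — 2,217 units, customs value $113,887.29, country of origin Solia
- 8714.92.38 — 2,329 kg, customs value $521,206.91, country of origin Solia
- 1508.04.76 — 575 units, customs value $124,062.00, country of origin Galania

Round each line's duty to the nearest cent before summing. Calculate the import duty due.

Line 1 (2181.42.64, Solia, 1,076 liters, $110,957.12):
Base rate for 2181.42.64 is $0.30/liter.
Origin Solia qualifies under the Ilon–Solia agreement and 2181.42.64 is covered: preferential rate Free applies instead.
Duty = $110,957.12 × 0% = $0.00.
Line 2 (6432.80.67, Solia, 2,217 units, $113,887.29):
Base rate for 6432.80.67 is 34.5%.
Origin Solia is the FTA partner but 6432.80.67 is not on the preference list; base rate stands.
Duty = $113,887.29 × 34.5% = $39,291.12.
Line 3 (8714.92.38, Solia, 2,329 kg, $521,206.91):
Base rate for 8714.92.38 is 1%.
Origin Solia qualifies under the Ilon–Solia agreement and 8714.92.38 is covered: preferential rate Free applies instead.
Duty = $521,206.91 × 0% = $0.00.
Line 4 (1508.04.76, Galania, 575 units, $124,062.00):
Base rate for 1508.04.76 is 3% + $2.06/unit.
Additional duty on 1508.04.76 from Galania: +53.8%. Applied ad valorem rate: 3% + 53.8% = 56.8%.
Duty = $124,062.00 × 56.8% + 575 × $2.06 = $71,651.72.
Total = $0.00 + $39,291.12 + $0.00 + $71,651.72 = $110,942.84.

$110,942.84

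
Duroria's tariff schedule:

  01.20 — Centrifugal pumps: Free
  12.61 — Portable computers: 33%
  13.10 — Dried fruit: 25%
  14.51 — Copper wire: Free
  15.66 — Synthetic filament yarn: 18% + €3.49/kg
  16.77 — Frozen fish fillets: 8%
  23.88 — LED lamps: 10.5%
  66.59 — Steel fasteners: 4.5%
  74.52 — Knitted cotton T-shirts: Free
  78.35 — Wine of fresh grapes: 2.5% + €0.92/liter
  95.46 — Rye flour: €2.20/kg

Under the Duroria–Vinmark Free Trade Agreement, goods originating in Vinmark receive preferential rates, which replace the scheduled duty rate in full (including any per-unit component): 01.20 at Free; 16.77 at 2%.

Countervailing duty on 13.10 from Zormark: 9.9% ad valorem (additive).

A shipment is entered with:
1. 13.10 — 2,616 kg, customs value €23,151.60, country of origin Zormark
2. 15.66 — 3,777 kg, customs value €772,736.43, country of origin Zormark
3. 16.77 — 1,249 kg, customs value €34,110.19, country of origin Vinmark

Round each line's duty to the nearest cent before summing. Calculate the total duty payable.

Line 1 (13.10, Zormark, 2,616 kg, €23,151.60):
Base rate for 13.10 is 25%.
Additional duty on 13.10 from Zormark: +9.9%. Applied ad valorem rate: 25% + 9.9% = 34.9%.
Duty = €23,151.60 × 34.9% = €8,079.91.
Line 2 (15.66, Zormark, 3,777 kg, €772,736.43):
Base rate for 15.66 is 18% + €3.49/kg.
Duty = €772,736.43 × 18% + 3,777 × €3.49 = €152,274.29.
Line 3 (16.77, Vinmark, 1,249 kg, €34,110.19):
Base rate for 16.77 is 8%.
Origin Vinmark qualifies under the Duroria–Vinmark agreement and 16.77 is covered: preferential rate 2% applies instead.
Duty = €34,110.19 × 2% = €682.20.
Total = €8,079.91 + €152,274.29 + €682.20 = €161,036.40.

€161,036.40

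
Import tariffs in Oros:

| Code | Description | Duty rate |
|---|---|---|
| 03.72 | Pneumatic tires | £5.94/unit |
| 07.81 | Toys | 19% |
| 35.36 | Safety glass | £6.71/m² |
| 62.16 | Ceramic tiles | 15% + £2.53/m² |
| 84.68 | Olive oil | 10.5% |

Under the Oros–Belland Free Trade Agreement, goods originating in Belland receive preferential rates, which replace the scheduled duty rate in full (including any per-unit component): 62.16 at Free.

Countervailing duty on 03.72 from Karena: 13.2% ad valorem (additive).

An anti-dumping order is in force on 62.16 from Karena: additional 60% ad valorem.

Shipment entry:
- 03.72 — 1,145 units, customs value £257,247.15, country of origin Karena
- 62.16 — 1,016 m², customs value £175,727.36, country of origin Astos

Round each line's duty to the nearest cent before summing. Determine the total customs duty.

Line 1 (03.72, Karena, 1,145 units, £257,247.15):
Base rate for 03.72 is £5.94/unit.
Additional duty on 03.72 from Karena: +13.2% ad valorem. Applied ad valorem rate = 13.2%.
Duty = £257,247.15 × 13.2% + 1,145 × £5.94 = £40,757.92.
Line 2 (62.16, Astos, 1,016 m², £175,727.36):
Base rate for 62.16 is 15% + £2.53/m².
62.16 has an FTA preferential rate, but origin Astos is not Belland; base rate stands.
The additional-duty order on 62.16 targets Karena, not Astos; it does not apply.
Duty = £175,727.36 × 15% + 1,016 × £2.53 = £28,929.58.
Total = £40,757.92 + £28,929.58 = £69,687.50.

£69,687.50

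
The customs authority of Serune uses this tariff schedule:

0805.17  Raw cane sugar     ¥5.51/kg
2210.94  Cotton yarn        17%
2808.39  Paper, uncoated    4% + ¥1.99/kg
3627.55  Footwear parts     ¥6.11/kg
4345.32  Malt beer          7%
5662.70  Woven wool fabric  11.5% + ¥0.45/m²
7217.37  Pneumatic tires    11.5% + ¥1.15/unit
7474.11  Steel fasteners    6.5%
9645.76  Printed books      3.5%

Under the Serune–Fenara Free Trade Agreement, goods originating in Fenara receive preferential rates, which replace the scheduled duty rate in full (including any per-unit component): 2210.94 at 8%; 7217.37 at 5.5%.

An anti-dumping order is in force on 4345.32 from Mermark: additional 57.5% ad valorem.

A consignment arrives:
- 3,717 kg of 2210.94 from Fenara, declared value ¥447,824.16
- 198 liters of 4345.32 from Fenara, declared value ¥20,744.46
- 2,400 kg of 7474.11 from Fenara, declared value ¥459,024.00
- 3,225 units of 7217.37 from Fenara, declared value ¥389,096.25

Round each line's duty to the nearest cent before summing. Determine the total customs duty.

¥88,514.89

Line 1 (2210.94, Fenara, 3,717 kg, ¥447,824.16):
Base rate for 2210.94 is 17%.
Origin Fenara qualifies under the Serune–Fenara agreement and 2210.94 is covered: preferential rate 8% applies instead.
Duty = ¥447,824.16 × 8% = ¥35,825.93.
Line 2 (4345.32, Fenara, 198 liters, ¥20,744.46):
Base rate for 4345.32 is 7%.
Origin Fenara is the FTA partner but 4345.32 is not on the preference list; base rate stands.
The additional-duty order on 4345.32 targets Mermark, not Fenara; it does not apply.
Duty = ¥20,744.46 × 7% = ¥1,452.11.
Line 3 (7474.11, Fenara, 2,400 kg, ¥459,024.00):
Base rate for 7474.11 is 6.5%.
Origin Fenara is the FTA partner but 7474.11 is not on the preference list; base rate stands.
Duty = ¥459,024.00 × 6.5% = ¥29,836.56.
Line 4 (7217.37, Fenara, 3,225 units, ¥389,096.25):
Base rate for 7217.37 is 11.5% + ¥1.15/unit.
Origin Fenara qualifies under the Serune–Fenara agreement and 7217.37 is covered: preferential rate 5.5% applies instead.
Duty = ¥389,096.25 × 5.5% = ¥21,400.29.
Total = ¥35,825.93 + ¥1,452.11 + ¥29,836.56 + ¥21,400.29 = ¥88,514.89.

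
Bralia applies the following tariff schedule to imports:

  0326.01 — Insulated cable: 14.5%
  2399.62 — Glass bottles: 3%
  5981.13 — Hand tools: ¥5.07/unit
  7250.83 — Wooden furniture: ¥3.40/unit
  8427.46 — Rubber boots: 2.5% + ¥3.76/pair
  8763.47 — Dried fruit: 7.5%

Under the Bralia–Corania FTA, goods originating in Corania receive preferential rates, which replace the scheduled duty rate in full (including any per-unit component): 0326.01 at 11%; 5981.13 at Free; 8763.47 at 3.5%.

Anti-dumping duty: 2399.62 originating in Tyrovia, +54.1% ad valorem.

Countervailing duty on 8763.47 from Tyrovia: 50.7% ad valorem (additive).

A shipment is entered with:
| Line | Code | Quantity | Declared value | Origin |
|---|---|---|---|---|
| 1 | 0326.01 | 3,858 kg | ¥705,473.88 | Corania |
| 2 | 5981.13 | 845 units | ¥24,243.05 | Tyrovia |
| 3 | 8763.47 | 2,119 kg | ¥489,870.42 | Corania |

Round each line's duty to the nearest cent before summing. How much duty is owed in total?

Line 1 (0326.01, Corania, 3,858 kg, ¥705,473.88):
Base rate for 0326.01 is 14.5%.
Origin Corania qualifies under the Bralia–Corania agreement and 0326.01 is covered: preferential rate 11% applies instead.
Duty = ¥705,473.88 × 11% = ¥77,602.13.
Line 2 (5981.13, Tyrovia, 845 units, ¥24,243.05):
Base rate for 5981.13 is ¥5.07/unit.
5981.13 has an FTA preferential rate, but origin Tyrovia is not Corania; base rate stands.
Duty = 845 × ¥5.07 = ¥4,284.15.
Line 3 (8763.47, Corania, 2,119 kg, ¥489,870.42):
Base rate for 8763.47 is 7.5%.
Origin Corania qualifies under the Bralia–Corania agreement and 8763.47 is covered: preferential rate 3.5% applies instead.
The additional-duty order on 8763.47 targets Tyrovia, not Corania; it does not apply.
Duty = ¥489,870.42 × 3.5% = ¥17,145.46.
Total = ¥77,602.13 + ¥4,284.15 + ¥17,145.46 = ¥99,031.74.

¥99,031.74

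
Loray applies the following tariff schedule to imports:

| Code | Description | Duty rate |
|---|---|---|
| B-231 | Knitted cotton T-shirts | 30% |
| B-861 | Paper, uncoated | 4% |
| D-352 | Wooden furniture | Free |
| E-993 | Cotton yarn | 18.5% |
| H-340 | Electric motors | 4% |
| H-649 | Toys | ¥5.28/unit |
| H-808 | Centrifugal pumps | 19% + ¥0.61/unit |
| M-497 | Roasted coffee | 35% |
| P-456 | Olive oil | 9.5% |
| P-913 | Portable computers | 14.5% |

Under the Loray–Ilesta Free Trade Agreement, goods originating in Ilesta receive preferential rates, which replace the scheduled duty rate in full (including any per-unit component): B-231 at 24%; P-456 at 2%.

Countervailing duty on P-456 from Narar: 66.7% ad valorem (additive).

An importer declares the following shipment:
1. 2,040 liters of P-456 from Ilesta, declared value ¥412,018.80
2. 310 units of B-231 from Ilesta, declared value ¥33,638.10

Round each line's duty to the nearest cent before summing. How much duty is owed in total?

Line 1 (P-456, Ilesta, 2,040 liters, ¥412,018.80):
Base rate for P-456 is 9.5%.
Origin Ilesta qualifies under the Loray–Ilesta agreement and P-456 is covered: preferential rate 2% applies instead.
The additional-duty order on P-456 targets Narar, not Ilesta; it does not apply.
Duty = ¥412,018.80 × 2% = ¥8,240.38.
Line 2 (B-231, Ilesta, 310 units, ¥33,638.10):
Base rate for B-231 is 30%.
Origin Ilesta qualifies under the Loray–Ilesta agreement and B-231 is covered: preferential rate 24% applies instead.
Duty = ¥33,638.10 × 24% = ¥8,073.14.
Total = ¥8,240.38 + ¥8,073.14 = ¥16,313.52.

¥16,313.52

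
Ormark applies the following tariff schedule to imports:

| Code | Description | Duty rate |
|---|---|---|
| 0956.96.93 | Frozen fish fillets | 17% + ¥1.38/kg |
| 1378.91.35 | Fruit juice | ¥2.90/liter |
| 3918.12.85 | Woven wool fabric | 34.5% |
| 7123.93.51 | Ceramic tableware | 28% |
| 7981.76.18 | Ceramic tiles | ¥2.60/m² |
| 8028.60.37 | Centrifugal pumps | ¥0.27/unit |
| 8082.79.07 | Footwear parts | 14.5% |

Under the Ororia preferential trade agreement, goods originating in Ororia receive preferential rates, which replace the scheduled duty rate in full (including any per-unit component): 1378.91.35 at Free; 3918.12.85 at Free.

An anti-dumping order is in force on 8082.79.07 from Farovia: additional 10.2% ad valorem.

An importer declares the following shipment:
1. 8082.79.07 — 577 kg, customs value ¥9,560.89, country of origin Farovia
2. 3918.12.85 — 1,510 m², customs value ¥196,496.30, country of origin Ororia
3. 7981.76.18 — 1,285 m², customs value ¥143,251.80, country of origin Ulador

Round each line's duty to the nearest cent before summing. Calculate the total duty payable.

¥5,702.54

Line 1 (8082.79.07, Farovia, 577 kg, ¥9,560.89):
Base rate for 8082.79.07 is 14.5%.
Additional duty on 8082.79.07 from Farovia: +10.2%. Applied ad valorem rate: 14.5% + 10.2% = 24.7%.
Duty = ¥9,560.89 × 24.7% = ¥2,361.54.
Line 2 (3918.12.85, Ororia, 1,510 m², ¥196,496.30):
Base rate for 3918.12.85 is 34.5%.
Origin Ororia qualifies under the Ormark–Ororia agreement and 3918.12.85 is covered: preferential rate Free applies instead.
Duty = ¥196,496.30 × 0% = ¥0.00.
Line 3 (7981.76.18, Ulador, 1,285 m², ¥143,251.80):
Base rate for 7981.76.18 is ¥2.60/m².
Duty = 1,285 × ¥2.60 = ¥3,341.00.
Total = ¥2,361.54 + ¥0.00 + ¥3,341.00 = ¥5,702.54.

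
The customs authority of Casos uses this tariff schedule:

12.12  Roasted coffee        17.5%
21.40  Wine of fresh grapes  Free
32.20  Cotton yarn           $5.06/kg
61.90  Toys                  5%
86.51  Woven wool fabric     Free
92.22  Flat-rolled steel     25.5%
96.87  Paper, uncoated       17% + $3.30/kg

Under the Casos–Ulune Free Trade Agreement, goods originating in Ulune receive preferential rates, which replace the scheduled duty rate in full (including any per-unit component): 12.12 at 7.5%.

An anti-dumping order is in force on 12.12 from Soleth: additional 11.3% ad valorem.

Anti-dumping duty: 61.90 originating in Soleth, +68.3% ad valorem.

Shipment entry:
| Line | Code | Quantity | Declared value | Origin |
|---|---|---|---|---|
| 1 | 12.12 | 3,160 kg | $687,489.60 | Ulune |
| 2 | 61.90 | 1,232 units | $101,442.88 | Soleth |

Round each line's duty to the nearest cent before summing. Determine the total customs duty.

$125,919.35

Line 1 (12.12, Ulune, 3,160 kg, $687,489.60):
Base rate for 12.12 is 17.5%.
Origin Ulune qualifies under the Casos–Ulune agreement and 12.12 is covered: preferential rate 7.5% applies instead.
The additional-duty order on 12.12 targets Soleth, not Ulune; it does not apply.
Duty = $687,489.60 × 7.5% = $51,561.72.
Line 2 (61.90, Soleth, 1,232 units, $101,442.88):
Base rate for 61.90 is 5%.
Additional duty on 61.90 from Soleth: +68.3%. Applied ad valorem rate: 5% + 68.3% = 73.3%.
Duty = $101,442.88 × 73.3% = $74,357.63.
Total = $51,561.72 + $74,357.63 = $125,919.35.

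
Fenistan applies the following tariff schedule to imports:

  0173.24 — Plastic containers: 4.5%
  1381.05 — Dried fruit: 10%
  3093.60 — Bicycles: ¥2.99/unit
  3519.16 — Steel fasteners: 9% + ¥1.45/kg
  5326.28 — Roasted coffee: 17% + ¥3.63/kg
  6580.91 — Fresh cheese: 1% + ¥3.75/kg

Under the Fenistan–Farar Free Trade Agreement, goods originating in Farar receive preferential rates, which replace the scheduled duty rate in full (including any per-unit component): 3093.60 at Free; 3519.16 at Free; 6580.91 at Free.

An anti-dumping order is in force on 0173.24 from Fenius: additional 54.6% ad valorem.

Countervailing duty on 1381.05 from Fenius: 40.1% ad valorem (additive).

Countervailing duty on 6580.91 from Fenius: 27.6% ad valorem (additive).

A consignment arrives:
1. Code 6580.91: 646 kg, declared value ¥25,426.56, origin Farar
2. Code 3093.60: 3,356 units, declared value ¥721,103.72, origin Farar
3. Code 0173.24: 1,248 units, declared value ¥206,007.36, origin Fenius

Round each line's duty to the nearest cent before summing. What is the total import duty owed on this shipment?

Line 1 (6580.91, Farar, 646 kg, ¥25,426.56):
Base rate for 6580.91 is 1% + ¥3.75/kg.
Origin Farar qualifies under the Fenistan–Farar agreement and 6580.91 is covered: preferential rate Free applies instead.
The additional-duty order on 6580.91 targets Fenius, not Farar; it does not apply.
Duty = ¥25,426.56 × 0% = ¥0.00.
Line 2 (3093.60, Farar, 3,356 units, ¥721,103.72):
Base rate for 3093.60 is ¥2.99/unit.
Origin Farar qualifies under the Fenistan–Farar agreement and 3093.60 is covered: preferential rate Free applies instead.
Duty = ¥721,103.72 × 0% = ¥0.00.
Line 3 (0173.24, Fenius, 1,248 units, ¥206,007.36):
Base rate for 0173.24 is 4.5%.
Additional duty on 0173.24 from Fenius: +54.6%. Applied ad valorem rate: 4.5% + 54.6% = 59.1%.
Duty = ¥206,007.36 × 59.1% = ¥121,750.35.
Total = ¥0.00 + ¥0.00 + ¥121,750.35 = ¥121,750.35.

¥121,750.35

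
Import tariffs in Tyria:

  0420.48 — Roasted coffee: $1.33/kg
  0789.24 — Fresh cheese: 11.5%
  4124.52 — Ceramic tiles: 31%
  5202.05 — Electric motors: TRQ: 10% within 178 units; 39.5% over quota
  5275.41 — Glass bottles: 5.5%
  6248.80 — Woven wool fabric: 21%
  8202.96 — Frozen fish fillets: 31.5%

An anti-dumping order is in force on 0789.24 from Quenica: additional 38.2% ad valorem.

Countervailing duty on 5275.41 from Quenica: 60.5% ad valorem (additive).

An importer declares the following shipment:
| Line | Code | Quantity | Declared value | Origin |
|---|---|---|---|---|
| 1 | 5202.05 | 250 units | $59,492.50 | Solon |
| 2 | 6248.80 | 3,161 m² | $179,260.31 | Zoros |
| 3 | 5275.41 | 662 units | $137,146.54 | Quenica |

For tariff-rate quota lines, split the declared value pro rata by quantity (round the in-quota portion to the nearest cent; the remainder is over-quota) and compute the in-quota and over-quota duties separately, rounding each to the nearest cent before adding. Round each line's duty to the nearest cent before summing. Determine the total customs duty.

$139,165.13

Line 1 (5202.05, Solon, 250 units, $59,492.50):
Code 5202.05 is under a tariff-rate quota (threshold 178 units). In-quota: 178 units at 10%; over-quota: 72 units at 39.5%.
Pro-rata value split: in-quota = $59,492.50 × 178/250 = $42,358.66; over-quota = $59,492.50 − $42,358.66 = $17,133.84.
In-quota duty = $42,358.66 × 10% = $4,235.87. Over-quota duty = $17,133.84 × 39.5% = $6,767.87.
Line duty = $4,235.87 + $6,767.87 = $11,003.74.
Line 2 (6248.80, Zoros, 3,161 m², $179,260.31):
Base rate for 6248.80 is 21%.
Duty = $179,260.31 × 21% = $37,644.67.
Line 3 (5275.41, Quenica, 662 units, $137,146.54):
Base rate for 5275.41 is 5.5%.
Additional duty on 5275.41 from Quenica: +60.5%. Applied ad valorem rate: 5.5% + 60.5% = 66%.
Duty = $137,146.54 × 66% = $90,516.72.
Total = $11,003.74 + $37,644.67 + $90,516.72 = $139,165.13.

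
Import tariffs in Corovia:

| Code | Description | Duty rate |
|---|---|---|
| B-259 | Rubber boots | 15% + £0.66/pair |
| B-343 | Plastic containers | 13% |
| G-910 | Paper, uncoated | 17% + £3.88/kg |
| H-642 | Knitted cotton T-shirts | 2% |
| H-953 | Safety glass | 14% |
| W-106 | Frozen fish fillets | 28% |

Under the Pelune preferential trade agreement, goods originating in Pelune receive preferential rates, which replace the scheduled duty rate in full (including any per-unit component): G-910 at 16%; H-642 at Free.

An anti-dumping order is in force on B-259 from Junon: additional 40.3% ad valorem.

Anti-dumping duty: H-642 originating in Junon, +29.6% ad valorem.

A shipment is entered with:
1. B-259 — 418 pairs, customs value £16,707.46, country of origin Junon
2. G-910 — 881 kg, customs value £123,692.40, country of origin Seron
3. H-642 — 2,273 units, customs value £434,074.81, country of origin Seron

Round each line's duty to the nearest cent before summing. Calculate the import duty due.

Line 1 (B-259, Junon, 418 pairs, £16,707.46):
Base rate for B-259 is 15% + £0.66/pair.
Additional duty on B-259 from Junon: +40.3%. Applied ad valorem rate: 15% + 40.3% = 55.3%.
Duty = £16,707.46 × 55.3% + 418 × £0.66 = £9,515.11.
Line 2 (G-910, Seron, 881 kg, £123,692.40):
Base rate for G-910 is 17% + £3.88/kg.
G-910 has an FTA preferential rate, but origin Seron is not Pelune; base rate stands.
Duty = £123,692.40 × 17% + 881 × £3.88 = £24,445.99.
Line 3 (H-642, Seron, 2,273 units, £434,074.81):
Base rate for H-642 is 2%.
H-642 has an FTA preferential rate, but origin Seron is not Pelune; base rate stands.
The additional-duty order on H-642 targets Junon, not Seron; it does not apply.
Duty = £434,074.81 × 2% = £8,681.50.
Total = £9,515.11 + £24,445.99 + £8,681.50 = £42,642.60.

£42,642.60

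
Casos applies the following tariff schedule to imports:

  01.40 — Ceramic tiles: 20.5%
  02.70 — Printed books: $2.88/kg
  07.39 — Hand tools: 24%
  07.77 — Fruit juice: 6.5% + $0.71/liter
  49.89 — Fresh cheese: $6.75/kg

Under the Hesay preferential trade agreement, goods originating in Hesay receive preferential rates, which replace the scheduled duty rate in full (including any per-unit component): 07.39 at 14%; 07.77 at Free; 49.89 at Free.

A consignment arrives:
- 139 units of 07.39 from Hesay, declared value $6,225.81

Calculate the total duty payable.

Line 1 (07.39, Hesay, 139 units, $6,225.81):
Base rate for 07.39 is 24%.
Origin Hesay qualifies under the Casos–Hesay agreement and 07.39 is covered: preferential rate 14% applies instead.
Duty = $6,225.81 × 14% = $871.61.

$871.61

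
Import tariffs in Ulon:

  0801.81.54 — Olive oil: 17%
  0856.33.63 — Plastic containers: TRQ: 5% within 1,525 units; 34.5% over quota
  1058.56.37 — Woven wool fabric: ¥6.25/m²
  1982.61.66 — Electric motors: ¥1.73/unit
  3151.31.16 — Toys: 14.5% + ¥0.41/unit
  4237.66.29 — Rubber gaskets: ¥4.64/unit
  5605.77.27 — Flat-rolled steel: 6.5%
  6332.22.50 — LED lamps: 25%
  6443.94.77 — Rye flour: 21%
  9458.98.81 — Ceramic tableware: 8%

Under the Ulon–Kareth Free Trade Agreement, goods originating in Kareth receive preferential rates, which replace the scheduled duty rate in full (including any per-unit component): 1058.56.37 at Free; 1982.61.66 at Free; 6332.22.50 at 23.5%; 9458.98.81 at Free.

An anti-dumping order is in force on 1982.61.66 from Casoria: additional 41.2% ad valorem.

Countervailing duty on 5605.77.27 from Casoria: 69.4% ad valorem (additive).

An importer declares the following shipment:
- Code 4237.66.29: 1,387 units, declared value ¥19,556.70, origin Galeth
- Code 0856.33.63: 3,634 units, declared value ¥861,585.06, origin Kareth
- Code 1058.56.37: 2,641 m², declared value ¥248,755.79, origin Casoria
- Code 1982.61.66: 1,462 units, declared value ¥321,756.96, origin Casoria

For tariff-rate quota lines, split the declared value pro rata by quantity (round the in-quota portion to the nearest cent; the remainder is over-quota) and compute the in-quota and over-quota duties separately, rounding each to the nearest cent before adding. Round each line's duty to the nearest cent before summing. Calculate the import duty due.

Line 1 (4237.66.29, Galeth, 1,387 units, ¥19,556.70):
Base rate for 4237.66.29 is ¥4.64/unit.
Duty = 1,387 × ¥4.64 = ¥6,435.68.
Line 2 (0856.33.63, Kareth, 3,634 units, ¥861,585.06):
Code 0856.33.63 is under a tariff-rate quota (threshold 1,525 units). In-quota: 1,525 units at 5%; over-quota: 2,109 units at 34.5%.
Pro-rata value split: in-quota = ¥861,585.06 × 1,525/3,634 = ¥361,562.25; over-quota = ¥861,585.06 − ¥361,562.25 = ¥500,022.81.
In-quota duty = ¥361,562.25 × 5% = ¥18,078.11. Over-quota duty = ¥500,022.81 × 34.5% = ¥172,507.87.
Line duty = ¥18,078.11 + ¥172,507.87 = ¥190,585.98.
Line 3 (1058.56.37, Casoria, 2,641 m², ¥248,755.79):
Base rate for 1058.56.37 is ¥6.25/m².
1058.56.37 has an FTA preferential rate, but origin Casoria is not Kareth; base rate stands.
Duty = 2,641 × ¥6.25 = ¥16,506.25.
Line 4 (1982.61.66, Casoria, 1,462 units, ¥321,756.96):
Base rate for 1982.61.66 is ¥1.73/unit.
1982.61.66 has an FTA preferential rate, but origin Casoria is not Kareth; base rate stands.
Additional duty on 1982.61.66 from Casoria: +41.2% ad valorem. Applied ad valorem rate = 41.2%.
Duty = ¥321,756.96 × 41.2% + 1,462 × ¥1.73 = ¥135,093.13.
Total = ¥6,435.68 + ¥190,585.98 + ¥16,506.25 + ¥135,093.13 = ¥348,621.04.

¥348,621.04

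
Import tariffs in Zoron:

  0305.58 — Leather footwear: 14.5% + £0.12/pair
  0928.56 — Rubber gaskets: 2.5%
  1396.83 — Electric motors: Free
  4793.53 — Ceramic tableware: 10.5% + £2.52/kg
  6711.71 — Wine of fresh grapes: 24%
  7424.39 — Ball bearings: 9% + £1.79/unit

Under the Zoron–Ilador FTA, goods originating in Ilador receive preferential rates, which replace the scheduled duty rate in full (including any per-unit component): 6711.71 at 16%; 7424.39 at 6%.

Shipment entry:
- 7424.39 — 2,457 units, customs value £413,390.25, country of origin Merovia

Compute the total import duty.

Line 1 (7424.39, Merovia, 2,457 units, £413,390.25):
Base rate for 7424.39 is 9% + £1.79/unit.
7424.39 has an FTA preferential rate, but origin Merovia is not Ilador; base rate stands.
Duty = £413,390.25 × 9% + 2,457 × £1.79 = £41,603.15.

£41,603.15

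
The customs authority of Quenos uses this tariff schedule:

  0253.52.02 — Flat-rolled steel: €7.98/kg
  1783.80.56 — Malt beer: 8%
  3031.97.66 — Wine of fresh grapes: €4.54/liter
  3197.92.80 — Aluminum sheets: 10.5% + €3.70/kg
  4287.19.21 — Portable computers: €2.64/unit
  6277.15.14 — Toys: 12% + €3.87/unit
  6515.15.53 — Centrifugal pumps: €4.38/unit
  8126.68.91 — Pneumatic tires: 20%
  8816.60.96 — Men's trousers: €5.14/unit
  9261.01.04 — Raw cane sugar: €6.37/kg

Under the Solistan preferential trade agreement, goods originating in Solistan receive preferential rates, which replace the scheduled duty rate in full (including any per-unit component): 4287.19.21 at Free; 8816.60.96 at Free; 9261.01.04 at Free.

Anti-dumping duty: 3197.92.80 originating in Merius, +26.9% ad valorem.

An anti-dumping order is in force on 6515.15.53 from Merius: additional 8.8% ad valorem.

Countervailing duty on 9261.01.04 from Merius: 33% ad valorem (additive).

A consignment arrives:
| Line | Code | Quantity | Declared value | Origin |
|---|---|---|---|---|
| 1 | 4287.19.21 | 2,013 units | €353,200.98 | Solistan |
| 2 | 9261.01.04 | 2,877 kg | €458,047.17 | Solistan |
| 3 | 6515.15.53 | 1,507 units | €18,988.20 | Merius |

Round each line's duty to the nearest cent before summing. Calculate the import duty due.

€8,271.62

Line 1 (4287.19.21, Solistan, 2,013 units, €353,200.98):
Base rate for 4287.19.21 is €2.64/unit.
Origin Solistan qualifies under the Quenos–Solistan agreement and 4287.19.21 is covered: preferential rate Free applies instead.
Duty = €353,200.98 × 0% = €0.00.
Line 2 (9261.01.04, Solistan, 2,877 kg, €458,047.17):
Base rate for 9261.01.04 is €6.37/kg.
Origin Solistan qualifies under the Quenos–Solistan agreement and 9261.01.04 is covered: preferential rate Free applies instead.
The additional-duty order on 9261.01.04 targets Merius, not Solistan; it does not apply.
Duty = €458,047.17 × 0% = €0.00.
Line 3 (6515.15.53, Merius, 1,507 units, €18,988.20):
Base rate for 6515.15.53 is €4.38/unit.
Additional duty on 6515.15.53 from Merius: +8.8% ad valorem. Applied ad valorem rate = 8.8%.
Duty = €18,988.20 × 8.8% + 1,507 × €4.38 = €8,271.62.
Total = €0.00 + €0.00 + €8,271.62 = €8,271.62.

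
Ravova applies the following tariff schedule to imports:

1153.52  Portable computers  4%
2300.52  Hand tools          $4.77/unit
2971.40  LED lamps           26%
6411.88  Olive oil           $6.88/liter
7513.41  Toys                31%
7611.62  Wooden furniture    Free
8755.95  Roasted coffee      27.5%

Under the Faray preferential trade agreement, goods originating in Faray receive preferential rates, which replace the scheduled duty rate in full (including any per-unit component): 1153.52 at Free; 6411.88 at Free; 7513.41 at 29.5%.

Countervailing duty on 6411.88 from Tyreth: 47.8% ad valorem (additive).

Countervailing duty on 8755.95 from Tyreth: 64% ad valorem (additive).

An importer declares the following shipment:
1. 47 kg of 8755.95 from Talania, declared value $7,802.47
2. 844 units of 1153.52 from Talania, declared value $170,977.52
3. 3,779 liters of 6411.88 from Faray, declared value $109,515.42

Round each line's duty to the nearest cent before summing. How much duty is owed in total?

Line 1 (8755.95, Talania, 47 kg, $7,802.47):
Base rate for 8755.95 is 27.5%.
The additional-duty order on 8755.95 targets Tyreth, not Talania; it does not apply.
Duty = $7,802.47 × 27.5% = $2,145.68.
Line 2 (1153.52, Talania, 844 units, $170,977.52):
Base rate for 1153.52 is 4%.
1153.52 has an FTA preferential rate, but origin Talania is not Faray; base rate stands.
Duty = $170,977.52 × 4% = $6,839.10.
Line 3 (6411.88, Faray, 3,779 liters, $109,515.42):
Base rate for 6411.88 is $6.88/liter.
Origin Faray qualifies under the Ravova–Faray agreement and 6411.88 is covered: preferential rate Free applies instead.
The additional-duty order on 6411.88 targets Tyreth, not Faray; it does not apply.
Duty = $109,515.42 × 0% = $0.00.
Total = $2,145.68 + $6,839.10 + $0.00 = $8,984.78.

$8,984.78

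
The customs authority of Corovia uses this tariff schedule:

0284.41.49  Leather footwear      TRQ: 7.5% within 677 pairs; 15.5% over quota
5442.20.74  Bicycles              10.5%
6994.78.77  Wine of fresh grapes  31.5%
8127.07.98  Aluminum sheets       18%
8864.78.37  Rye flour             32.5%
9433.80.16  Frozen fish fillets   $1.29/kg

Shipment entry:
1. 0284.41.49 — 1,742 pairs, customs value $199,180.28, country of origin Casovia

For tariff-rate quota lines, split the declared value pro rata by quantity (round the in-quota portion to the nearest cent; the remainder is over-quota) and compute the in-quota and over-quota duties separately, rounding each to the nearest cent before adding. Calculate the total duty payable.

Line 1 (0284.41.49, Casovia, 1,742 pairs, $199,180.28):
Code 0284.41.49 is under a tariff-rate quota (threshold 677 pairs). In-quota: 677 pairs at 7.5%; over-quota: 1,065 pairs at 15.5%.
Pro-rata value split: in-quota = $199,180.28 × 677/1,742 = $77,408.18; over-quota = $199,180.28 − $77,408.18 = $121,772.10.
In-quota duty = $77,408.18 × 7.5% = $5,805.61. Over-quota duty = $121,772.10 × 15.5% = $18,874.68.
Line duty = $5,805.61 + $18,874.68 = $24,680.29.

$24,680.29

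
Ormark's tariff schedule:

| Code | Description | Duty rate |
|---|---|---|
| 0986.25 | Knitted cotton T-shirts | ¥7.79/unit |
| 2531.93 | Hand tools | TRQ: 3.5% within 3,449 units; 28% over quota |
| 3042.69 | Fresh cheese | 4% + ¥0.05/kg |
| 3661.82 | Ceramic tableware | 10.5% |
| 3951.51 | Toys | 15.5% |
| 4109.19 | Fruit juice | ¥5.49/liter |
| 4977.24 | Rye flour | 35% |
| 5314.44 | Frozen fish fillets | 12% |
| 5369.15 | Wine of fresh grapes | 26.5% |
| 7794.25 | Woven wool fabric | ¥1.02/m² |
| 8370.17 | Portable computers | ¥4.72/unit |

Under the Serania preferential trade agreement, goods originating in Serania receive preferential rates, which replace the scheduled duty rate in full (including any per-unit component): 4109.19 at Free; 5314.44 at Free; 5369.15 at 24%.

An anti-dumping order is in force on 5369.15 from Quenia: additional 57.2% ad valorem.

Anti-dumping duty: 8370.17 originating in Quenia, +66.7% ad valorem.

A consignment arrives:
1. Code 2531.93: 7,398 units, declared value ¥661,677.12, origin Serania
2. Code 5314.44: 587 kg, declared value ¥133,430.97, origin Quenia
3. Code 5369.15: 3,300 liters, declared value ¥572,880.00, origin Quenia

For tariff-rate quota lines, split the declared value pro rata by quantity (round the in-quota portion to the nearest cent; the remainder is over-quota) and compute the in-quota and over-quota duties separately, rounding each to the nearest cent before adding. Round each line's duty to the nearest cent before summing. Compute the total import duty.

¥605,204.63

Line 1 (2531.93, Serania, 7,398 units, ¥661,677.12):
Code 2531.93 is under a tariff-rate quota (threshold 3,449 units). In-quota: 3,449 units at 3.5%; over-quota: 3,949 units at 28%.
Pro-rata value split: in-quota = ¥661,677.12 × 3,449/7,398 = ¥308,478.56; over-quota = ¥661,677.12 − ¥308,478.56 = ¥353,198.56.
In-quota duty = ¥308,478.56 × 3.5% = ¥10,796.75. Over-quota duty = ¥353,198.56 × 28% = ¥98,895.60.
Line duty = ¥10,796.75 + ¥98,895.60 = ¥109,692.35.
Line 2 (5314.44, Quenia, 587 kg, ¥133,430.97):
Base rate for 5314.44 is 12%.
5314.44 has an FTA preferential rate, but origin Quenia is not Serania; base rate stands.
Duty = ¥133,430.97 × 12% = ¥16,011.72.
Line 3 (5369.15, Quenia, 3,300 liters, ¥572,880.00):
Base rate for 5369.15 is 26.5%.
5369.15 has an FTA preferential rate, but origin Quenia is not Serania; base rate stands.
Additional duty on 5369.15 from Quenia: +57.2%. Applied ad valorem rate: 26.5% + 57.2% = 83.7%.
Duty = ¥572,880.00 × 83.7% = ¥479,500.56.
Total = ¥109,692.35 + ¥16,011.72 + ¥479,500.56 = ¥605,204.63.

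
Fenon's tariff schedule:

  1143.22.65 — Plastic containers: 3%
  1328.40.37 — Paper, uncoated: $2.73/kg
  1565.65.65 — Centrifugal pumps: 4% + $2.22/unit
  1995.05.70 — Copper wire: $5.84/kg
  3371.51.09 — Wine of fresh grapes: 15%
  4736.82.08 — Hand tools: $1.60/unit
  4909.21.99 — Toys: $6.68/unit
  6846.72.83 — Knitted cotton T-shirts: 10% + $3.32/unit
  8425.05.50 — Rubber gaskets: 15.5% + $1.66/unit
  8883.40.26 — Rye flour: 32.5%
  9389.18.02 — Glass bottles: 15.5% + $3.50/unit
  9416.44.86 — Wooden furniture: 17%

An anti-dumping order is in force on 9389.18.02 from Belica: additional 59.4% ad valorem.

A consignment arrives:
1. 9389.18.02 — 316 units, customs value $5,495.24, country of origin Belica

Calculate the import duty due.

Line 1 (9389.18.02, Belica, 316 units, $5,495.24):
Base rate for 9389.18.02 is 15.5% + $3.50/unit.
Additional duty on 9389.18.02 from Belica: +59.4%. Applied ad valorem rate: 15.5% + 59.4% = 74.9%.
Duty = $5,495.24 × 74.9% + 316 × $3.50 = $5,221.93.

$5,221.93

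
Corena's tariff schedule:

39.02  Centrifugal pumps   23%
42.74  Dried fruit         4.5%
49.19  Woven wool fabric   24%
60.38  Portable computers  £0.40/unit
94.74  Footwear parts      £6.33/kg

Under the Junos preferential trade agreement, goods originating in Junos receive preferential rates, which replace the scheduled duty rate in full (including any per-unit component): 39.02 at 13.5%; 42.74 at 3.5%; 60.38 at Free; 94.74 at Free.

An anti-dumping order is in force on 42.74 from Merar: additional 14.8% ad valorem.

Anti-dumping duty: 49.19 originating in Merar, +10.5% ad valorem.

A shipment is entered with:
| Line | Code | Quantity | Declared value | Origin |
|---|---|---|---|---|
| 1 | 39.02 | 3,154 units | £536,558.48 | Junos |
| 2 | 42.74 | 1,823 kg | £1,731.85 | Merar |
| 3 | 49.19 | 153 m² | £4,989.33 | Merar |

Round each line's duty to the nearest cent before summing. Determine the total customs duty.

Line 1 (39.02, Junos, 3,154 units, £536,558.48):
Base rate for 39.02 is 23%.
Origin Junos qualifies under the Corena–Junos agreement and 39.02 is covered: preferential rate 13.5% applies instead.
Duty = £536,558.48 × 13.5% = £72,435.39.
Line 2 (42.74, Merar, 1,823 kg, £1,731.85):
Base rate for 42.74 is 4.5%.
42.74 has an FTA preferential rate, but origin Merar is not Junos; base rate stands.
Additional duty on 42.74 from Merar: +14.8%. Applied ad valorem rate: 4.5% + 14.8% = 19.3%.
Duty = £1,731.85 × 19.3% = £334.25.
Line 3 (49.19, Merar, 153 m², £4,989.33):
Base rate for 49.19 is 24%.
Additional duty on 49.19 from Merar: +10.5%. Applied ad valorem rate: 24% + 10.5% = 34.5%.
Duty = £4,989.33 × 34.5% = £1,721.32.
Total = £72,435.39 + £334.25 + £1,721.32 = £74,490.96.

£74,490.96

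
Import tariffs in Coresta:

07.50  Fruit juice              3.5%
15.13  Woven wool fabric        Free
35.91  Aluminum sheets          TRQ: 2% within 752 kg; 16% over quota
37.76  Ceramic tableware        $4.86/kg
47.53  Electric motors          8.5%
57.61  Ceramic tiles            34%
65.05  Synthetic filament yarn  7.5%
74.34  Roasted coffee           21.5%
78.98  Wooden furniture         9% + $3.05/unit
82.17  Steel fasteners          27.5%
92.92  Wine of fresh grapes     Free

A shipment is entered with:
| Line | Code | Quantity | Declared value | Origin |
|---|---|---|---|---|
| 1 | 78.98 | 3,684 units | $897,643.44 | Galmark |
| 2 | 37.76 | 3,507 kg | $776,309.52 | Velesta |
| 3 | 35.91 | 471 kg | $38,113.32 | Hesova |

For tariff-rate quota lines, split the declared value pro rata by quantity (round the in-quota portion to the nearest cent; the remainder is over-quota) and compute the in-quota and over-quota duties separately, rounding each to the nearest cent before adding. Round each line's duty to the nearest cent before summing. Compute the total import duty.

$109,830.40

Line 1 (78.98, Galmark, 3,684 units, $897,643.44):
Base rate for 78.98 is 9% + $3.05/unit.
Duty = $897,643.44 × 9% + 3,684 × $3.05 = $92,024.11.
Line 2 (37.76, Velesta, 3,507 kg, $776,309.52):
Base rate for 37.76 is $4.86/kg.
Duty = 3,507 × $4.86 = $17,044.02.
Line 3 (35.91, Hesova, 471 kg, $38,113.32):
Code 35.91 is under a tariff-rate quota (threshold 752 kg). Quantity 471 kg is within the quota, so the in-quota rate 2% applies to the full value.
Duty = $38,113.32 × 2% = $762.27.
Total = $92,024.11 + $17,044.02 + $762.27 = $109,830.40.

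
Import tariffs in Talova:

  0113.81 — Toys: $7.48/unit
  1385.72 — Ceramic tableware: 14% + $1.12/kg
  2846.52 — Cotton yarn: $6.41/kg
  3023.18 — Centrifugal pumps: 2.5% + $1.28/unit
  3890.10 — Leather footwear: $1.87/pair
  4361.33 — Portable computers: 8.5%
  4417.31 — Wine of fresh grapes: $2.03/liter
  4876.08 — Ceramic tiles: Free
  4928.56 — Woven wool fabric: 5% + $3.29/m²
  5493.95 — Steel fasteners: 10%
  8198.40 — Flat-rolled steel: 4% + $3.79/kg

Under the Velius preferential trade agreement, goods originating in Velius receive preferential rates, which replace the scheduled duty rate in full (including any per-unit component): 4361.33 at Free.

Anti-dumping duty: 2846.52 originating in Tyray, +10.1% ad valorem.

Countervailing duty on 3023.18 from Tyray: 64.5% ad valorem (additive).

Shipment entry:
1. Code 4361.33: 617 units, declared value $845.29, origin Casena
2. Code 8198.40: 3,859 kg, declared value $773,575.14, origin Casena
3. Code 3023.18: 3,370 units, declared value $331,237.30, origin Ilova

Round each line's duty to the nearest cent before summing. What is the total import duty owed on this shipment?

$58,235.00

Line 1 (4361.33, Casena, 617 units, $845.29):
Base rate for 4361.33 is 8.5%.
4361.33 has an FTA preferential rate, but origin Casena is not Velius; base rate stands.
Duty = $845.29 × 8.5% = $71.85.
Line 2 (8198.40, Casena, 3,859 kg, $773,575.14):
Base rate for 8198.40 is 4% + $3.79/kg.
Duty = $773,575.14 × 4% + 3,859 × $3.79 = $45,568.62.
Line 3 (3023.18, Ilova, 3,370 units, $331,237.30):
Base rate for 3023.18 is 2.5% + $1.28/unit.
The additional-duty order on 3023.18 targets Tyray, not Ilova; it does not apply.
Duty = $331,237.30 × 2.5% + 3,370 × $1.28 = $12,594.53.
Total = $71.85 + $45,568.62 + $12,594.53 = $58,235.00.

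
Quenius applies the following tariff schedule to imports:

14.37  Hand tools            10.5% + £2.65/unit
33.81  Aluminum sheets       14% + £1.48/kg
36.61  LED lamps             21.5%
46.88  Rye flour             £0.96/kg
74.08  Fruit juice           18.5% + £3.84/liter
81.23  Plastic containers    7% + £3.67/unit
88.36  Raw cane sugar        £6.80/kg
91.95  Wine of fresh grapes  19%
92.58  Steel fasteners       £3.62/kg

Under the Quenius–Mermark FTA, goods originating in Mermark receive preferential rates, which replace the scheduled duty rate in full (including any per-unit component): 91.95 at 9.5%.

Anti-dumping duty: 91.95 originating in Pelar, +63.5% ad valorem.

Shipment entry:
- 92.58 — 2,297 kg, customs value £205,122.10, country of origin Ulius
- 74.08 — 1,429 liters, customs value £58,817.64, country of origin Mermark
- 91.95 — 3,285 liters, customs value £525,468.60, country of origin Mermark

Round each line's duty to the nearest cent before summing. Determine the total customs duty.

£74,603.28

Line 1 (92.58, Ulius, 2,297 kg, £205,122.10):
Base rate for 92.58 is £3.62/kg.
Duty = 2,297 × £3.62 = £8,315.14.
Line 2 (74.08, Mermark, 1,429 liters, £58,817.64):
Base rate for 74.08 is 18.5% + £3.84/liter.
Origin Mermark is the FTA partner but 74.08 is not on the preference list; base rate stands.
Duty = £58,817.64 × 18.5% + 1,429 × £3.84 = £16,368.62.
Line 3 (91.95, Mermark, 3,285 liters, £525,468.60):
Base rate for 91.95 is 19%.
Origin Mermark qualifies under the Quenius–Mermark agreement and 91.95 is covered: preferential rate 9.5% applies instead.
The additional-duty order on 91.95 targets Pelar, not Mermark; it does not apply.
Duty = £525,468.60 × 9.5% = £49,919.52.
Total = £8,315.14 + £16,368.62 + £49,919.52 = £74,603.28.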